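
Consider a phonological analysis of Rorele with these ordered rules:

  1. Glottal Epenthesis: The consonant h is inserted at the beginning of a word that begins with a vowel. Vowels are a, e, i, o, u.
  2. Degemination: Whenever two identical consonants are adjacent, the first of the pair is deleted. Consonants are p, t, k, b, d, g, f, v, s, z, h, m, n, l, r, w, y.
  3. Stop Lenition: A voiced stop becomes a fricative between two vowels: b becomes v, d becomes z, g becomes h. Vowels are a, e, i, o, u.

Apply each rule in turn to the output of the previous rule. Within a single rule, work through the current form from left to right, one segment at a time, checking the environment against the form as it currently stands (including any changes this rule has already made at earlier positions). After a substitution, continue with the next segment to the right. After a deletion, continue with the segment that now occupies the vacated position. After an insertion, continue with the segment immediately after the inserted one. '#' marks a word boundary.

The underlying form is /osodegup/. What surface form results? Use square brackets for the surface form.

1 Glottal Epenthesis: [osodegup] → [hosodegup]
2 Degemination: no change — [hosodegup]
3 Stop Lenition: [hosodegup] → [hosozehup]

[hosozehup]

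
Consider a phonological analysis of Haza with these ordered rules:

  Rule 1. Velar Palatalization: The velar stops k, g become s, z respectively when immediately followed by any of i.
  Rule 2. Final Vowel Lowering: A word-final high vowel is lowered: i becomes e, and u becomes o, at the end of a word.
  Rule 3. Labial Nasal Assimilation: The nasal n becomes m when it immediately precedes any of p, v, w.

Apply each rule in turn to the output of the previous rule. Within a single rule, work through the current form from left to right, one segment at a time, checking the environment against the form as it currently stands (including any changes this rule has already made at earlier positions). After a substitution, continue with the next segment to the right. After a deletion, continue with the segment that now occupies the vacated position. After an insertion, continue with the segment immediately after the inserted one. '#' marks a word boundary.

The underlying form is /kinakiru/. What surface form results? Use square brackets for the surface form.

Rule 1 Velar Palatalization: [kinakiru] → [sinasiru]
Rule 2 Final Vowel Lowering: [sinasiru] → [sinasiro]
Rule 3 Labial Nasal Assimilation: no change — [sinasiro]

[sinasiro]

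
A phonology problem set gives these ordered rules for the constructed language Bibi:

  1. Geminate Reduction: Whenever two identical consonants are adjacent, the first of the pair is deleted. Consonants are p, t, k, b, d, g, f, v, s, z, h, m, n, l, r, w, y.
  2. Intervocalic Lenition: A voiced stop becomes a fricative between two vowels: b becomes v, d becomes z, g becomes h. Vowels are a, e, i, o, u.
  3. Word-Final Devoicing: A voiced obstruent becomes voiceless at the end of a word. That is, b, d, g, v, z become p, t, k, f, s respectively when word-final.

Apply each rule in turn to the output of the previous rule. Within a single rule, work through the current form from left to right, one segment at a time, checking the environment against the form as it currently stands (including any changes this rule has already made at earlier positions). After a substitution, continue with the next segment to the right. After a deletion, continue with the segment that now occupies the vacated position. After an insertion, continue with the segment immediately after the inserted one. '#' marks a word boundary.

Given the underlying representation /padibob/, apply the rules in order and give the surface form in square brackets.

[pazivop]

1 Geminate Reduction: no change — [padibob]
2 Intervocalic Lenition: [padibob] → [pazivob]
3 Word-Final Devoicing: [pazivob] → [pazivop]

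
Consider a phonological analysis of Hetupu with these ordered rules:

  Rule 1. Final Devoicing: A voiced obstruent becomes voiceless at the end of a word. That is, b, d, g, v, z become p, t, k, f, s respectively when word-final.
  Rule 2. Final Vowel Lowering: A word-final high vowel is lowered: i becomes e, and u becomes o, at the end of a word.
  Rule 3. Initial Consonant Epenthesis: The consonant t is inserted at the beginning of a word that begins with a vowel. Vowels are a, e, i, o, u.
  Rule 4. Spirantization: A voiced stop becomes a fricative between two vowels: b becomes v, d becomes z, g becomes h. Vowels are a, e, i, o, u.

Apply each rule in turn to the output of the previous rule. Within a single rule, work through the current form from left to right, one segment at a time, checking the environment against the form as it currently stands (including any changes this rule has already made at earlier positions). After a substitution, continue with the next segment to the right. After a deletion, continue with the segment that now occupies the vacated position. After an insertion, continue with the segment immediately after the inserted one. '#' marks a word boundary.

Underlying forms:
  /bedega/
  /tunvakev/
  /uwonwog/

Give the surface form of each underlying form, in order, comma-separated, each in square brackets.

/bedega/:
  Rule 1 Final Devoicing: no change — [bedega]
  Rule 2 Final Vowel Lowering: no change — [bedega]
  Rule 3 Initial Consonant Epenthesis: no change — [bedega]
  Rule 4 Spirantization: [bedega] → [bezeha]
/tunvakev/:
  Rule 1 Final Devoicing: [tunvakev] → [tunvakef]
  Rule 2 Final Vowel Lowering: no change — [tunvakef]
  Rule 3 Initial Consonant Epenthesis: no change — [tunvakef]
  Rule 4 Spirantization: no change — [tunvakef]
/uwonwog/:
  Rule 1 Final Devoicing: [uwonwog] → [uwonwok]
  Rule 2 Final Vowel Lowering: no change — [uwonwok]
  Rule 3 Initial Consonant Epenthesis: [uwonwok] → [tuwonwok]
  Rule 4 Spirantization: no change — [tuwonwok]

[bezeha], [tunvakef], [tuwonwok]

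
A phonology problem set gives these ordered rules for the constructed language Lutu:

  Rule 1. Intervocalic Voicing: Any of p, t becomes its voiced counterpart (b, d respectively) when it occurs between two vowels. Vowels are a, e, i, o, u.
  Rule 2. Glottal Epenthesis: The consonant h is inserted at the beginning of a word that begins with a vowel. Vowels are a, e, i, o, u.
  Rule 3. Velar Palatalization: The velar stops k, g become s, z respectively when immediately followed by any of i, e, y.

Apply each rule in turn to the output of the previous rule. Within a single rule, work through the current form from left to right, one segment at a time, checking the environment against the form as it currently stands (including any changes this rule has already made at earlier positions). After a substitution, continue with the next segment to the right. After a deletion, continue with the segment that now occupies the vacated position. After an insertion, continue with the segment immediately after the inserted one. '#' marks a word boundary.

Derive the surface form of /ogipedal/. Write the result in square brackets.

[hozibedal]

Rule 1 Intervocalic Voicing: [ogipedal] → [ogibedal]
Rule 2 Glottal Epenthesis: [ogibedal] → [hogibedal]
Rule 3 Velar Palatalization: [hogibedal] → [hozibedal]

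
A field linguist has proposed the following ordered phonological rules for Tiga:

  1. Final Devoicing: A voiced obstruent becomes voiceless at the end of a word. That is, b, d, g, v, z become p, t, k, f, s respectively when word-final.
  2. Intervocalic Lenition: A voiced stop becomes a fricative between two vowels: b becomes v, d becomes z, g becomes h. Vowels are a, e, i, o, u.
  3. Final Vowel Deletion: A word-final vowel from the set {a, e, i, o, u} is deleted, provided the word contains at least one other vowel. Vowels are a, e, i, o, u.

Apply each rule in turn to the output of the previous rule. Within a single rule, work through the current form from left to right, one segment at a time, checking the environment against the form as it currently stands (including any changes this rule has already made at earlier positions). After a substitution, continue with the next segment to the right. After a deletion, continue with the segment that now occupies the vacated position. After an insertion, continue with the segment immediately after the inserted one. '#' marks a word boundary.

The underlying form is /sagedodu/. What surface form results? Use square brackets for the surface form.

[sahezoz]

1 Final Devoicing: no change — [sagedodu]
2 Intervocalic Lenition: [sagedodu] → [sahezozu]
3 Final Vowel Deletion: [sahezozu] → [sahezoz]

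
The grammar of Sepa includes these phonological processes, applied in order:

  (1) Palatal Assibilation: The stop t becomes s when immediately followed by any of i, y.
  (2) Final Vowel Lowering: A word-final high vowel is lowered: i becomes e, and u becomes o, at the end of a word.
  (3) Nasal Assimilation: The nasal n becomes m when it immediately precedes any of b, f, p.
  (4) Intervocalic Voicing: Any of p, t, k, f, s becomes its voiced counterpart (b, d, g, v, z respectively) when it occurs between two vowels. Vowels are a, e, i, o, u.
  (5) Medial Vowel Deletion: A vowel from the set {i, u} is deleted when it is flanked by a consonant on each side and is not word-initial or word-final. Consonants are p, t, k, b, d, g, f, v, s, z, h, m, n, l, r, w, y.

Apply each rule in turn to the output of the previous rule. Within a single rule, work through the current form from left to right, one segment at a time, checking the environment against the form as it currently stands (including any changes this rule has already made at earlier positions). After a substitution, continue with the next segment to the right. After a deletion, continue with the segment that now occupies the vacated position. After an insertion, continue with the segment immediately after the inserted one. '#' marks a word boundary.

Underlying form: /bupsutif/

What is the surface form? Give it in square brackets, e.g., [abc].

[bpszf]

(1) Palatal Assibilation: [bupsutif] → [bupsusif]
(2) Final Vowel Lowering: no change — [bupsusif]
(3) Nasal Assimilation: no change — [bupsusif]
(4) Intervocalic Voicing: [bupsusif] → [bupsuzif]
(5) Medial Vowel Deletion: [bupsuzif] → [bpszf]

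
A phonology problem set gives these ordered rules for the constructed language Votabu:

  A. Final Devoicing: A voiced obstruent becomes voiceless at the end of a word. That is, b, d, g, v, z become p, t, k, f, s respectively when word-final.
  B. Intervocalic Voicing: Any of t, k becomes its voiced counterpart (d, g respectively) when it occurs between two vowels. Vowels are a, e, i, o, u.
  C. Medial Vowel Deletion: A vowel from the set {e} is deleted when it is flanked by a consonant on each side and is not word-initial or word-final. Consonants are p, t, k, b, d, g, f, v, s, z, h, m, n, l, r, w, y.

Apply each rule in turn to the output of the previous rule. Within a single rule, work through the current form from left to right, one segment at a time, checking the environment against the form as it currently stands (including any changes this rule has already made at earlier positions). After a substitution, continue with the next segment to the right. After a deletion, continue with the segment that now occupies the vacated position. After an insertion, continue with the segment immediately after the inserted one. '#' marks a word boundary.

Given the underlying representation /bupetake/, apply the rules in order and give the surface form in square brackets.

[bupdage]

A Final Devoicing: no change — [bupetake]
B Intervocalic Voicing: [bupetake] → [bupedage]
C Medial Vowel Deletion: [bupedage] → [bupdage]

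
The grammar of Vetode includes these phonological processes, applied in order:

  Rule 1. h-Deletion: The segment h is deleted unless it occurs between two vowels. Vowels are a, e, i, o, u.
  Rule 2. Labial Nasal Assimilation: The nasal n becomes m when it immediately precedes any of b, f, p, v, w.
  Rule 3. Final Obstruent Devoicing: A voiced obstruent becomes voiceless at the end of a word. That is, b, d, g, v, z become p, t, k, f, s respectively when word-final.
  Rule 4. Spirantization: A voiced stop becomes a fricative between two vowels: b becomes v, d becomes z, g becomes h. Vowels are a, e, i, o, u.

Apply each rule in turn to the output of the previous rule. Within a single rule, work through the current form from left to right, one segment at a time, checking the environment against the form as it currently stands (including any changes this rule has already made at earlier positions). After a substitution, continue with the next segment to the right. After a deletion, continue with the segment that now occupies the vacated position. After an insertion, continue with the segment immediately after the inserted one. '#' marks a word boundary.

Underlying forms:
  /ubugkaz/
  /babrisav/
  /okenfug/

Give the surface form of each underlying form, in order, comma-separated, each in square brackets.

[uvugkas], [babrisaf], [okemfuk]

/ubugkaz/:
  Rule 1 h-Deletion: no change — [ubugkaz]
  Rule 2 Labial Nasal Assimilation: no change — [ubugkaz]
  Rule 3 Final Obstruent Devoicing: [ubugkaz] → [ubugkas]
  Rule 4 Spirantization: [ubugkas] → [uvugkas]
/babrisav/:
  Rule 1 h-Deletion: no change — [babrisav]
  Rule 2 Labial Nasal Assimilation: no change — [babrisav]
  Rule 3 Final Obstruent Devoicing: [babrisav] → [babrisaf]
  Rule 4 Spirantization: no change — [babrisaf]
/okenfug/:
  Rule 1 h-Deletion: no change — [okenfug]
  Rule 2 Labial Nasal Assimilation: [okenfug] → [okemfug]
  Rule 3 Final Obstruent Devoicing: [okemfug] → [okemfuk]
  Rule 4 Spirantization: no change — [okemfuk]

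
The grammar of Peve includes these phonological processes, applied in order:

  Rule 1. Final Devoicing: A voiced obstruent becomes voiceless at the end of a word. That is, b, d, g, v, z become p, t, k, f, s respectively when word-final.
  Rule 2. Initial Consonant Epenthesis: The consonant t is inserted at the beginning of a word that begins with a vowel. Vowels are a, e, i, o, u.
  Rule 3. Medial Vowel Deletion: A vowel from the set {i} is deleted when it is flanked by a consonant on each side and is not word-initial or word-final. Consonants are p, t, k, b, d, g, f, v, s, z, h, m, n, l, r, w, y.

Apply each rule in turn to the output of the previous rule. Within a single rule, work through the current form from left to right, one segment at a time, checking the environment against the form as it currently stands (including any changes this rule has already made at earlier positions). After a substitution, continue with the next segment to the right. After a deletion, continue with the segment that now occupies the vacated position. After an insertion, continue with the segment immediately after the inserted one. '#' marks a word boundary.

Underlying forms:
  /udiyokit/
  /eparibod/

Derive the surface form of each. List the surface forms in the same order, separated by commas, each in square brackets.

[tudyokt], [teparbot]

/udiyokit/:
  Rule 1 Final Devoicing: no change — [udiyokit]
  Rule 2 Initial Consonant Epenthesis: [udiyokit] → [tudiyokit]
  Rule 3 Medial Vowel Deletion: [tudiyokit] → [tudyokt]
/eparibod/:
  Rule 1 Final Devoicing: [eparibod] → [eparibot]
  Rule 2 Initial Consonant Epenthesis: [eparibot] → [teparibot]
  Rule 3 Medial Vowel Deletion: [teparibot] → [teparbot]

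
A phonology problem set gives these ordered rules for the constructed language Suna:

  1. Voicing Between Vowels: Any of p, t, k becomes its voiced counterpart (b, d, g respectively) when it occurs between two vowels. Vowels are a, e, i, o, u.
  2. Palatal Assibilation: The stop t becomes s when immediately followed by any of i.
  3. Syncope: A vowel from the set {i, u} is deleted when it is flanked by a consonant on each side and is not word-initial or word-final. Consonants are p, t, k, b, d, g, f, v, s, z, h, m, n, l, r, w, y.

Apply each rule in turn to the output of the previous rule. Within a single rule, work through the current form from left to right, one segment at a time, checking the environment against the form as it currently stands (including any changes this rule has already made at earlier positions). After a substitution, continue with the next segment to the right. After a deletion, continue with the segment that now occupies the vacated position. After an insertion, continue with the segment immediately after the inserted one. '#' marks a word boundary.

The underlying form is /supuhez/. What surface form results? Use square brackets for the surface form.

[sbhez]

1 Voicing Between Vowels: [supuhez] → [subuhez]
2 Palatal Assibilation: no change — [subuhez]
3 Syncope: [subuhez] → [sbhez]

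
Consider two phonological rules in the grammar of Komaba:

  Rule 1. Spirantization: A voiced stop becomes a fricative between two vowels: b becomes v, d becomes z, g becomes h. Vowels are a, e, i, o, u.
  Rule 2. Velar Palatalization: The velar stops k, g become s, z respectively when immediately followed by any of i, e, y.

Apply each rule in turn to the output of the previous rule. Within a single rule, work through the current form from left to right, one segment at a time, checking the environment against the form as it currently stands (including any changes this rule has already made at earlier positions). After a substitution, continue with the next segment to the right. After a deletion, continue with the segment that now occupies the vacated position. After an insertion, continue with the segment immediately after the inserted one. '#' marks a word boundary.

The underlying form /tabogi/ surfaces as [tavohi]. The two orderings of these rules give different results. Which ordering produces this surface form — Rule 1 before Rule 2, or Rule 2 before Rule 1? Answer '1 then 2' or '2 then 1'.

1 then 2

Order 1 then 2:
  1 Spirantization: [tabogi] → [tavohi]
  2 Velar Palatalization: no change — [tavohi]
  result: [tavohi]
Order 2 then 1:
  2 Velar Palatalization: [tabogi] → [tabozi]
  1 Spirantization: [tabozi] → [tavozi]
  result: [tavozi]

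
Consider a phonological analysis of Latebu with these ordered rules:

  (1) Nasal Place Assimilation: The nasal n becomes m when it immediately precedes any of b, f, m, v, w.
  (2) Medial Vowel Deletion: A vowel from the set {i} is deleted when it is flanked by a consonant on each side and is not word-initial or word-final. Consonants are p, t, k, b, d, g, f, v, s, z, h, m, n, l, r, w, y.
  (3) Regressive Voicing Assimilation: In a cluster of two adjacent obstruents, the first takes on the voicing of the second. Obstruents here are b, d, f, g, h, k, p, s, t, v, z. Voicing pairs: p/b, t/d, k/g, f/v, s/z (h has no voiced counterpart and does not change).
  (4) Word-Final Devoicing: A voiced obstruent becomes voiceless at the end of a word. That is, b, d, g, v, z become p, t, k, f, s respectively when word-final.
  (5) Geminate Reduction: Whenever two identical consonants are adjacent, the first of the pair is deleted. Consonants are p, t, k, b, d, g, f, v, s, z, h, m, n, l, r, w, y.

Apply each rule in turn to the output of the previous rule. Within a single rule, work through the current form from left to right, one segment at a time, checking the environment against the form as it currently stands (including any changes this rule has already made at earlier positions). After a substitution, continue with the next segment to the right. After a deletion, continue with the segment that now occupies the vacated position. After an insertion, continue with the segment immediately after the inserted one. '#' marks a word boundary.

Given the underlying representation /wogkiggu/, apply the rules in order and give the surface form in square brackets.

(1) Nasal Place Assimilation: no change — [wogkiggu]
(2) Medial Vowel Deletion: [wogkiggu] → [wogkggu]
(3) Regressive Voicing Assimilation: [wogkggu] → [wokgggu]
(4) Word-Final Devoicing: no change — [wokgggu]
(5) Geminate Reduction: [wokgggu] → [wokgu]

[wokgu]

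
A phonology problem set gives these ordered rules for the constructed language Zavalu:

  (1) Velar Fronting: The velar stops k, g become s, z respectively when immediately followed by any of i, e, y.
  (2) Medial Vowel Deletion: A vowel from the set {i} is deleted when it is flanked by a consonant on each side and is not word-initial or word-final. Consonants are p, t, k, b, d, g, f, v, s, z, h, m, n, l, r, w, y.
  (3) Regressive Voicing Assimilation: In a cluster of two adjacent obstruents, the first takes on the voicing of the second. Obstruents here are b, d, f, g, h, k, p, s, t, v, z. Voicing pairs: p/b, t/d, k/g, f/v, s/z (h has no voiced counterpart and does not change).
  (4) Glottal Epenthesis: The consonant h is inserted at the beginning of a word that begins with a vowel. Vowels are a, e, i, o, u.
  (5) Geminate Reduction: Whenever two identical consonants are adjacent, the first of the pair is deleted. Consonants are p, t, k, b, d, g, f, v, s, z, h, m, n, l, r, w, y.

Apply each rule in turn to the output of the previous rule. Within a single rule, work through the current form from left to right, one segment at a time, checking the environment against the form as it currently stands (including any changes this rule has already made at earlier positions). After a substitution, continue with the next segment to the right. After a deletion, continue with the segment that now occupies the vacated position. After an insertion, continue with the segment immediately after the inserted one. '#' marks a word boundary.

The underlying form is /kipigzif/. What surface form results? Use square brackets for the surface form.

[sbgsf]

(1) Velar Fronting: [kipigzif] → [sipigzif]
(2) Medial Vowel Deletion: [sipigzif] → [spgzf]
(3) Regressive Voicing Assimilation: [spgzf] → [sbgsf]
(4) Glottal Epenthesis: no change — [sbgsf]
(5) Geminate Reduction: no change — [sbgsf]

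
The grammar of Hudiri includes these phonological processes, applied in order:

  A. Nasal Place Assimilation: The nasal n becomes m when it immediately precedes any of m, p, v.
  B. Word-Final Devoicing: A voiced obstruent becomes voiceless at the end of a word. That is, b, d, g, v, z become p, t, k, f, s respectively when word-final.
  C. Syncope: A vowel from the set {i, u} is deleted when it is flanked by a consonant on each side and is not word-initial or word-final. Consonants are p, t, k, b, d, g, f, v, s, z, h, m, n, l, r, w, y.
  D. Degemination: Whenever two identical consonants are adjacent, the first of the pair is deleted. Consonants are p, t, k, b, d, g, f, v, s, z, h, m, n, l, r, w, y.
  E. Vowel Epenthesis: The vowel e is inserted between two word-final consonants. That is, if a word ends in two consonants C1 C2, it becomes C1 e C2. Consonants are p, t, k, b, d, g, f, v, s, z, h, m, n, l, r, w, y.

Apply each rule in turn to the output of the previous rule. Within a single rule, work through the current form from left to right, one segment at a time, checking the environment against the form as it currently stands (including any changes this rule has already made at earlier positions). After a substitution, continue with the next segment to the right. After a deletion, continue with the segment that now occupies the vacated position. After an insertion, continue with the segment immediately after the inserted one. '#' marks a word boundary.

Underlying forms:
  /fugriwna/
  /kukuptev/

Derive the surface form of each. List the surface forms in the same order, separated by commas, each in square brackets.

/fugriwna/:
  A Nasal Place Assimilation: no change — [fugriwna]
  B Word-Final Devoicing: no change — [fugriwna]
  C Syncope: [fugriwna] → [fgrwna]
  D Degemination: no change — [fgrwna]
  E Vowel Epenthesis: no change — [fgrwna]
/kukuptev/:
  A Nasal Place Assimilation: no change — [kukuptev]
  B Word-Final Devoicing: [kukuptev] → [kukuptef]
  C Syncope: [kukuptef] → [kkptef]
  D Degemination: [kkptef] → [kptef]
  E Vowel Epenthesis: no change — [kptef]

[fgrwna], [kptef]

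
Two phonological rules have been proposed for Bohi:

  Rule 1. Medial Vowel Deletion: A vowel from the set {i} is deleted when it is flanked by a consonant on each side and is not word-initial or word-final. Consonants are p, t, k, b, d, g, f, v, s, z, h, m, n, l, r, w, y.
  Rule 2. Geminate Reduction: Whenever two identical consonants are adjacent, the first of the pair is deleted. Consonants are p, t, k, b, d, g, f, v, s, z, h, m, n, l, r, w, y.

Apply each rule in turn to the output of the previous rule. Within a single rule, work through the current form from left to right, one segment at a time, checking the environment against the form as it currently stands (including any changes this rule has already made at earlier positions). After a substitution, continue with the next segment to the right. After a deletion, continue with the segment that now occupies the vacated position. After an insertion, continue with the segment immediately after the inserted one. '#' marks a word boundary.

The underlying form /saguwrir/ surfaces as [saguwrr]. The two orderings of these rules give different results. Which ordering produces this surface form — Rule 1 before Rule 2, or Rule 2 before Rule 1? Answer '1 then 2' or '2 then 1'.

Order 1 then 2:
  1 Medial Vowel Deletion: [saguwrir] → [saguwrr]
  2 Geminate Reduction: [saguwrr] → [saguwr]
  result: [saguwr]
Order 2 then 1:
  2 Geminate Reduction: no change — [saguwrir]
  1 Medial Vowel Deletion: [saguwrir] → [saguwrr]
  result: [saguwrr]

2 then 1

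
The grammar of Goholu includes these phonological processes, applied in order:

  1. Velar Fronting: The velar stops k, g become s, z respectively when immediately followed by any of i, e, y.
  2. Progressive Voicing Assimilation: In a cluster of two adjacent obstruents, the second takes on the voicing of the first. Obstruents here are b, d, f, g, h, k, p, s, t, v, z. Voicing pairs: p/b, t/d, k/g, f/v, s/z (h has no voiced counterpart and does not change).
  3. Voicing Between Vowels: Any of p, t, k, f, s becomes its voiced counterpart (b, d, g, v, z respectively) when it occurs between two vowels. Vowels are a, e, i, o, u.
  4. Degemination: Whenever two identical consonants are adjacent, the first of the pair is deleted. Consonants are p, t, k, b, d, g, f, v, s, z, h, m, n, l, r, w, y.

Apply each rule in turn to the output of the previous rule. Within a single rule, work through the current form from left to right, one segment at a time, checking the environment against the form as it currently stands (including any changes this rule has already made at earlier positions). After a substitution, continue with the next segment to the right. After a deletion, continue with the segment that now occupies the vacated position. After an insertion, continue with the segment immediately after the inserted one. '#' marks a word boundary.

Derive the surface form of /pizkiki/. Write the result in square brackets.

[pizizi]

1 Velar Fronting: [pizkiki] → [pizsisi]
2 Progressive Voicing Assimilation: [pizsisi] → [pizzisi]
3 Voicing Between Vowels: [pizzisi] → [pizzizi]
4 Degemination: [pizzizi] → [pizizi]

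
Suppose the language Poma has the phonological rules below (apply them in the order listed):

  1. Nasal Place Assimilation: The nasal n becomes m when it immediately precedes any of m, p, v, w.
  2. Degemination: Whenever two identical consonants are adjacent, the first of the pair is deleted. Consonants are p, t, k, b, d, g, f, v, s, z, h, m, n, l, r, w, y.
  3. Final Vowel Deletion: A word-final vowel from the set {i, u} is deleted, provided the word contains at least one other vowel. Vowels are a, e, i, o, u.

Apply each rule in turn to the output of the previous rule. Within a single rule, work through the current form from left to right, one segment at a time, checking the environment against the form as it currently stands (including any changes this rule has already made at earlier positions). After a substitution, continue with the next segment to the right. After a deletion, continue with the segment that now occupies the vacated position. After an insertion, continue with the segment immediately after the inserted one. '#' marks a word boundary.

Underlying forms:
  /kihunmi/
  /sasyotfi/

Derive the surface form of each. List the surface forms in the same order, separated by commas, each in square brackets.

[kihum], [sasyotf]

/kihunmi/:
  1 Nasal Place Assimilation: [kihunmi] → [kihummi]
  2 Degemination: [kihummi] → [kihumi]
  3 Final Vowel Deletion: [kihumi] → [kihum]
/sasyotfi/:
  1 Nasal Place Assimilation: no change — [sasyotfi]
  2 Degemination: no change — [sasyotfi]
  3 Final Vowel Deletion: [sasyotfi] → [sasyotf]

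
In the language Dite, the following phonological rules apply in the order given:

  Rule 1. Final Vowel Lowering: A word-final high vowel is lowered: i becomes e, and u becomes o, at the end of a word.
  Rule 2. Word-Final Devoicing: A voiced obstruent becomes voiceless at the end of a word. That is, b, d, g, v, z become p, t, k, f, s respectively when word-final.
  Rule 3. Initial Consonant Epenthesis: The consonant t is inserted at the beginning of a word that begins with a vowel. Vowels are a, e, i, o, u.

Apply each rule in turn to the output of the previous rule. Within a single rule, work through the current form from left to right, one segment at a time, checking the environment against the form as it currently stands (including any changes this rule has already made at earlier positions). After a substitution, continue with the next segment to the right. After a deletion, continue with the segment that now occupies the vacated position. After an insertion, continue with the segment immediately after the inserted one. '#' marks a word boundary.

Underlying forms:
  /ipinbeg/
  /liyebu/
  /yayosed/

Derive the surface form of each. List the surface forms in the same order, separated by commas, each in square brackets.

/ipinbeg/:
  Rule 1 Final Vowel Lowering: no change — [ipinbeg]
  Rule 2 Word-Final Devoicing: [ipinbeg] → [ipinbek]
  Rule 3 Initial Consonant Epenthesis: [ipinbek] → [tipinbek]
/liyebu/:
  Rule 1 Final Vowel Lowering: [liyebu] → [liyebo]
  Rule 2 Word-Final Devoicing: no change — [liyebo]
  Rule 3 Initial Consonant Epenthesis: no change — [liyebo]
/yayosed/:
  Rule 1 Final Vowel Lowering: no change — [yayosed]
  Rule 2 Word-Final Devoicing: [yayosed] → [yayoset]
  Rule 3 Initial Consonant Epenthesis: no change — [yayoset]

[tipinbek], [liyebo], [yayoset]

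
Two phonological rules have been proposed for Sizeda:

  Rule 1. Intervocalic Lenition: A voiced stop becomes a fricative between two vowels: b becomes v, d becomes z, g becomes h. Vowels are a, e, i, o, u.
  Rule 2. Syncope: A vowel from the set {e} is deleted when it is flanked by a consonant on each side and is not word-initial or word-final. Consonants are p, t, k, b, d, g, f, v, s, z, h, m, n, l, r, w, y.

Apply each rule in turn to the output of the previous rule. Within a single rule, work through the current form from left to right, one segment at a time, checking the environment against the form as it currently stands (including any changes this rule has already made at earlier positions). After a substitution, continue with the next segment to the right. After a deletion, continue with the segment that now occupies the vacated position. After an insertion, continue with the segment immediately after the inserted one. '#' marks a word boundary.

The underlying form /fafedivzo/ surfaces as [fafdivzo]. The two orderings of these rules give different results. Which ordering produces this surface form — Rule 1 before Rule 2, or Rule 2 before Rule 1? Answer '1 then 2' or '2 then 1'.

Order 1 then 2:
  1 Intervocalic Lenition: [fafedivzo] → [fafezivzo]
  2 Syncope: [fafezivzo] → [fafzivzo]
  result: [fafzivzo]
Order 2 then 1:
  2 Syncope: [fafedivzo] → [fafdivzo]
  1 Intervocalic Lenition: no change — [fafdivzo]
  result: [fafdivzo]

2 then 1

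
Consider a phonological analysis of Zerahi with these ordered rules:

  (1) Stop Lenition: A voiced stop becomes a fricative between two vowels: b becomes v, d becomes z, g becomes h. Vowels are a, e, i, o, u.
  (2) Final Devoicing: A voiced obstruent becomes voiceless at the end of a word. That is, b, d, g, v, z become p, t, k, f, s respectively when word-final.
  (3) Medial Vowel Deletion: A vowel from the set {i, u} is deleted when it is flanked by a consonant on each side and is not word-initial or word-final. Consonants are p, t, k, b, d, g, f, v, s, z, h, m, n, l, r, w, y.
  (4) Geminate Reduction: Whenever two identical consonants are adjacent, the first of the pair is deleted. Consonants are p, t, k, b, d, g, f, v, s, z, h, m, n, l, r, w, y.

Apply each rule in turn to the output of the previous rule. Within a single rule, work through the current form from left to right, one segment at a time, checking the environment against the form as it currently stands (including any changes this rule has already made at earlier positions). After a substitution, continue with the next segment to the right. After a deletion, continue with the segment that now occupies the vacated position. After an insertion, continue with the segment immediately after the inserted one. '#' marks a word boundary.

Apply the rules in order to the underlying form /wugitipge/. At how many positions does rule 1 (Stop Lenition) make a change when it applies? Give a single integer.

(1) Stop Lenition: [wugitipge] → [wuhitipge]
(2) Final Devoicing: no change — [wuhitipge]
(3) Medial Vowel Deletion: [wuhitipge] → [whtpge]
(4) Geminate Reduction: no change — [whtpge]
Rule 1 changed 1 position(s).

1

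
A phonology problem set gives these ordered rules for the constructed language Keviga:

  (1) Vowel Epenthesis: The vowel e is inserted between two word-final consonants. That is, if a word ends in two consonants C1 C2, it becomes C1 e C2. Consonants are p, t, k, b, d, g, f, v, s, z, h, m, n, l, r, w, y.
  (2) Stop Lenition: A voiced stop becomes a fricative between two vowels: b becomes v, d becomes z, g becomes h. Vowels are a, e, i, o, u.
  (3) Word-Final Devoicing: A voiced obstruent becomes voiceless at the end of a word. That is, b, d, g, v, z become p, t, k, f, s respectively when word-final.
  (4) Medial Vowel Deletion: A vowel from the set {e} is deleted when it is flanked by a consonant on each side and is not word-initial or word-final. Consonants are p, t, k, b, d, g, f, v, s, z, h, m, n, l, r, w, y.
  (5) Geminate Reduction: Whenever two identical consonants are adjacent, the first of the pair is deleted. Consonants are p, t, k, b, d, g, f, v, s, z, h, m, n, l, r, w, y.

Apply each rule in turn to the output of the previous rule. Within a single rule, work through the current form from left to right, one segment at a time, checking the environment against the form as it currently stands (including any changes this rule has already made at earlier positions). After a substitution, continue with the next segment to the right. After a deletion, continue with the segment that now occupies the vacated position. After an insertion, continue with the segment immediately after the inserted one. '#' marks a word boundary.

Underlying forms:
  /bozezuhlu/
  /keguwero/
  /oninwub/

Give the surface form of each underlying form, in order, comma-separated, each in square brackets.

/bozezuhlu/:
  (1) Vowel Epenthesis: no change — [bozezuhlu]
  (2) Stop Lenition: no change — [bozezuhlu]
  (3) Word-Final Devoicing: no change — [bozezuhlu]
  (4) Medial Vowel Deletion: [bozezuhlu] → [bozzuhlu]
  (5) Geminate Reduction: [bozzuhlu] → [bozuhlu]
/keguwero/:
  (1) Vowel Epenthesis: no change — [keguwero]
  (2) Stop Lenition: [keguwero] → [kehuwero]
  (3) Word-Final Devoicing: no change — [kehuwero]
  (4) Medial Vowel Deletion: [kehuwero] → [khuwro]
  (5) Geminate Reduction: no change — [khuwro]
/oninwub/:
  (1) Vowel Epenthesis: no change — [oninwub]
  (2) Stop Lenition: no change — [oninwub]
  (3) Word-Final Devoicing: [oninwub] → [oninwup]
  (4) Medial Vowel Deletion: no change — [oninwup]
  (5) Geminate Reduction: no change — [oninwup]

[bozuhlu], [khuwro], [oninwup]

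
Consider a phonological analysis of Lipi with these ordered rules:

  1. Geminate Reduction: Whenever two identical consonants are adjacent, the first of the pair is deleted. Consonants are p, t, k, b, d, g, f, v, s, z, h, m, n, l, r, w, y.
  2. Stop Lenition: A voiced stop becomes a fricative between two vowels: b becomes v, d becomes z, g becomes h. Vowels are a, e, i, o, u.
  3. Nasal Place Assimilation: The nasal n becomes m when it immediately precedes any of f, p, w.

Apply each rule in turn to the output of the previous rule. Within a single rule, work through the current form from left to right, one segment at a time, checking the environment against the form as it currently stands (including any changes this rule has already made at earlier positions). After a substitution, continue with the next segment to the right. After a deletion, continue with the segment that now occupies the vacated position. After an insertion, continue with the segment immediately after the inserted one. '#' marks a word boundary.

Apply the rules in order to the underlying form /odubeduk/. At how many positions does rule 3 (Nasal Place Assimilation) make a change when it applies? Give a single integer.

0

1 Geminate Reduction: no change — [odubeduk]
2 Stop Lenition: [odubeduk] → [ozuvezuk]
3 Nasal Place Assimilation: no change — [ozuvezuk]
Rule 3 changed 0 position(s).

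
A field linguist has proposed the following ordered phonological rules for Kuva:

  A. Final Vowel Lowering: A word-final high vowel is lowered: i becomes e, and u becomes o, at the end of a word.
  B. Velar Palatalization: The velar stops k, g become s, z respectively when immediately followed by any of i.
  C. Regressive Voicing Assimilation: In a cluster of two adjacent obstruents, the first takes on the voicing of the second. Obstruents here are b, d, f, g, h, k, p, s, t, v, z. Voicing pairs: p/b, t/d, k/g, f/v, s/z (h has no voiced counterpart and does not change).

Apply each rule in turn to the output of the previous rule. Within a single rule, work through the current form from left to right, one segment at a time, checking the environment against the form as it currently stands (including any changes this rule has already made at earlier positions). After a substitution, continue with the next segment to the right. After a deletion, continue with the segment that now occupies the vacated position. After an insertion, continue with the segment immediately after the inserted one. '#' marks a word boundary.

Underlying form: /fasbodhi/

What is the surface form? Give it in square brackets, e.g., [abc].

[fazbothe]

A Final Vowel Lowering: [fasbodhi] → [fasbodhe]
B Velar Palatalization: no change — [fasbodhe]
C Regressive Voicing Assimilation: [fasbodhe] → [fazbothe]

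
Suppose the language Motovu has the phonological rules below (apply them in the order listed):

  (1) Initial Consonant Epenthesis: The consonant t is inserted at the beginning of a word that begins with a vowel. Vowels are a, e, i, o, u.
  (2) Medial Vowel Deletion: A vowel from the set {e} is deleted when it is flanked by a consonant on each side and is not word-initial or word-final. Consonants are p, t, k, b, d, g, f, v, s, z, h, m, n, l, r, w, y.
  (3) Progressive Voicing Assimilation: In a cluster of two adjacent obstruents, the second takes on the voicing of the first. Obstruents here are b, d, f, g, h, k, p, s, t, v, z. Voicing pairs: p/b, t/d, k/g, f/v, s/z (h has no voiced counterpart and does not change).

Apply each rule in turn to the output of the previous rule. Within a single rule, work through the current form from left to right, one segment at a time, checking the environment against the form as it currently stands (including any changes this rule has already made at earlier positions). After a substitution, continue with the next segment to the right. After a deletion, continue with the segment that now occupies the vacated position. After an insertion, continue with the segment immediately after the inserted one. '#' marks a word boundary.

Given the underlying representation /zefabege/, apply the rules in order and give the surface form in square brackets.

(1) Initial Consonant Epenthesis: no change — [zefabege]
(2) Medial Vowel Deletion: [zefabege] → [zfabge]
(3) Progressive Voicing Assimilation: [zfabge] → [zvabge]

[zvabge]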